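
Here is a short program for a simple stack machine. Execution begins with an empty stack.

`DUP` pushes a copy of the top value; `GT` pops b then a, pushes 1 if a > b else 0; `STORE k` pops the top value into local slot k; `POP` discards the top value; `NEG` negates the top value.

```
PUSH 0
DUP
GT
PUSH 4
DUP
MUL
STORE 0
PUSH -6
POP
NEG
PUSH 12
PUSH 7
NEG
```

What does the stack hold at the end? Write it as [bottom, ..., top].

[0, 12, -7]

PUSH 0  → 0
DUP     → 0 0
GT      → 0
PUSH 4  → 0 4
DUP     → 0 4 4
MUL     → 0 16
STORE 0 → 0
PUSH -6 → 0 -6
POP     → 0
NEG     → 0
PUSH 12 → 0 12
PUSH 7  → 0 12 7
NEG     → 0 12 -7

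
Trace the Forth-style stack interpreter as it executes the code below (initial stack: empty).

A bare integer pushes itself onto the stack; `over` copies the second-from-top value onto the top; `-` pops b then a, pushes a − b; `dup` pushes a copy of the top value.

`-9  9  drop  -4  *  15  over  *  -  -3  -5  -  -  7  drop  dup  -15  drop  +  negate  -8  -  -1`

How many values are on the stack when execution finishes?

-9      -9
9       -9 9
drop    -9
-4      -9 -4
*       36
15      36 15
over    36 15 36
*       36 540
-       -504
-3      -504 -3
-5      -504 -3 -5
-       -504 2
-       -506
7       -506 7
drop    -506
dup     -506 -506
-15     -506 -506 -15
drop    -506 -506
+       -1012
negate  1012
-8      1012 -8
-       1020
-1      1020 -1

2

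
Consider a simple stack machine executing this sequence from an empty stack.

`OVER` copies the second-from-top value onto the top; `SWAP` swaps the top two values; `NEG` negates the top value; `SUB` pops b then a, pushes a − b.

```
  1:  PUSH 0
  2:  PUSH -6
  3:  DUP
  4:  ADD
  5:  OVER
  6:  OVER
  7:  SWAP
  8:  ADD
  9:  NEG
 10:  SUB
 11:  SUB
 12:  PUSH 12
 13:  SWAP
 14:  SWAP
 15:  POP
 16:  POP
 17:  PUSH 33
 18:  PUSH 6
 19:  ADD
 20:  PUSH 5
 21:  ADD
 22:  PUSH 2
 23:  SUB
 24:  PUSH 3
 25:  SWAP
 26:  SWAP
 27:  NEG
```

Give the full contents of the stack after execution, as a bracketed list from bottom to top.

[42, -3]

PUSH 0   0
PUSH -6  0 -6
DUP      0 -6 -6
ADD      0 -12
OVER     0 -12 0
OVER     0 -12 0 -12
SWAP     0 -12 -12 0
ADD      0 -12 -12
NEG      0 -12 12
SUB      0 -24
SUB      24
PUSH 12  24 12
SWAP     12 24
SWAP     24 12
POP      24
POP      (empty)
PUSH 33  33
PUSH 6   33 6
ADD      39
PUSH 5   39 5
ADD      44
PUSH 2   44 2
SUB      42
PUSH 3   42 3
SWAP     3 42
SWAP     42 3
NEG      42 -3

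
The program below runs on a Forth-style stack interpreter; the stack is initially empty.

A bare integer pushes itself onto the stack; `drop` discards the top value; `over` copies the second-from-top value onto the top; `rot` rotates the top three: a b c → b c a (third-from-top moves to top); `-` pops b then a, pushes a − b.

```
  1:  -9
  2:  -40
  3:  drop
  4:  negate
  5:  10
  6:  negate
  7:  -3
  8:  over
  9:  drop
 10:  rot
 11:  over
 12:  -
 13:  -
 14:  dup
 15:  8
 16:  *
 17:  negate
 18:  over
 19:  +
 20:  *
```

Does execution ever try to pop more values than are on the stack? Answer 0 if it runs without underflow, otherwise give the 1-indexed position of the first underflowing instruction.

0

-9     -> -9
-40    -> -9 -40
drop   -> -9
negate -> 9
10     -> 9 10
negate -> 9 -10
-3     -> 9 -10 -3
over   -> 9 -10 -3 -10
drop   -> 9 -10 -3
rot    -> -10 -3 9
over   -> -10 -3 9 -3
-      -> -10 -3 12
-      -> -10 -15
dup    -> -10 -15 -15
8      -> -10 -15 -15 8
*      -> -10 -15 -120
negate -> -10 -15 120
over   -> -10 -15 120 -15
+      -> -10 -15 105
*      -> -10 -1575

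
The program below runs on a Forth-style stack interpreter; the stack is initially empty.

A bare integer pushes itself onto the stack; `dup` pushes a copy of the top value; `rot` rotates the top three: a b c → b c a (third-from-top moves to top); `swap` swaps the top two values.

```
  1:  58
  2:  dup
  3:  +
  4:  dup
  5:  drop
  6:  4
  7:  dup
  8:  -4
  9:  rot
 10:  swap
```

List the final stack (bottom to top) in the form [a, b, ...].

[116, 4, 4, -4]

58   : [58]
dup  : [58, 58]
+    : [116]
dup  : [116, 116]
drop : [116]
4    : [116, 4]
dup  : [116, 4, 4]
-4   : [116, 4, 4, -4]
rot  : [116, 4, -4, 4]
swap : [116, 4, 4, -4]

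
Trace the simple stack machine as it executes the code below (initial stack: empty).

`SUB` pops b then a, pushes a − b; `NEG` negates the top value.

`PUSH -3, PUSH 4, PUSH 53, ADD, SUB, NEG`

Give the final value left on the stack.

60

PUSH -3 → [-3]
PUSH 4  → [-3, 4]
PUSH 53 → [-3, 4, 53]
ADD     → [-3, 57]
SUB     → [-60]
NEG     → [60]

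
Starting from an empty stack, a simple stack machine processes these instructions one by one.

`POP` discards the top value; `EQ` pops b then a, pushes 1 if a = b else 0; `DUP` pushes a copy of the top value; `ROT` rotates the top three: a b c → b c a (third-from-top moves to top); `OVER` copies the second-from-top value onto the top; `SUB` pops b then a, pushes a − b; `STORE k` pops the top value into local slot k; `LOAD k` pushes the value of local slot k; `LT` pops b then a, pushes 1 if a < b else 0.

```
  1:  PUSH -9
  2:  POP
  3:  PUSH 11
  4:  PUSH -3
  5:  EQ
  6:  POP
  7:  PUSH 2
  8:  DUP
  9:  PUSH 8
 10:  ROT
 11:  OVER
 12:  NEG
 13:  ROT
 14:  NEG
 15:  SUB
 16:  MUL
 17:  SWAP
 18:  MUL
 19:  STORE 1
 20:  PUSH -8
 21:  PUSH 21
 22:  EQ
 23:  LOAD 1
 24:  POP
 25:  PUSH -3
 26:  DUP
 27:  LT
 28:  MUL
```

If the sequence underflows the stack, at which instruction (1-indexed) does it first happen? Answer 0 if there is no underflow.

0

PUSH -9 -> [-9]
POP     -> []
PUSH 11 -> [11]
PUSH -3 -> [11, -3]
EQ      -> [0]
POP     -> []
PUSH 2  -> [2]
DUP     -> [2, 2]
PUSH 8  -> [2, 2, 8]
ROT     -> [2, 8, 2]
OVER    -> [2, 8, 2, 8]
NEG     -> [2, 8, 2, -8]
ROT     -> [2, 2, -8, 8]
NEG     -> [2, 2, -8, -8]
SUB     -> [2, 2, 0]
MUL     -> [2, 0]
SWAP    -> [0, 2]
MUL     -> [0]
STORE 1 -> []
PUSH -8 -> [-8]
PUSH 21 -> [-8, 21]
EQ      -> [0]
LOAD 1  -> [0, 0]
POP     -> [0]
PUSH -3 -> [0, -3]
DUP     -> [0, -3, -3]
LT      -> [0, 0]
MUL     -> [0]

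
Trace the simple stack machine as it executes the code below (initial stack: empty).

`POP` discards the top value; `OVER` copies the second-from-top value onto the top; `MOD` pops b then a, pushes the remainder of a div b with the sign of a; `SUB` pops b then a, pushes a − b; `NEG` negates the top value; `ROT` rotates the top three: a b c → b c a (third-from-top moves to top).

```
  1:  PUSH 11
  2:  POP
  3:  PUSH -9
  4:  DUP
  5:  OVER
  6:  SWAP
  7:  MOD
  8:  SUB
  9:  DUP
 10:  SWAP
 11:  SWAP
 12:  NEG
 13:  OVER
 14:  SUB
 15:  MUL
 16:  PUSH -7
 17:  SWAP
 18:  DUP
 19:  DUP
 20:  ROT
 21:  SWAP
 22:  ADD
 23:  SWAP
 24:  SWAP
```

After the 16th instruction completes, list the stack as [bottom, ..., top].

PUSH 11  [11]
POP      []
PUSH -9  [-9]
DUP      [-9, -9]
OVER     [-9, -9, -9]
SWAP     [-9, -9, -9]
MOD      [-9, 0]
SUB      [-9]
DUP      [-9, -9]
SWAP     [-9, -9]
SWAP     [-9, -9]
NEG      [-9, 9]
OVER     [-9, 9, -9]
SUB      [-9, 18]
MUL      [-162]
PUSH -7  [-162, -7]

[-162, -7]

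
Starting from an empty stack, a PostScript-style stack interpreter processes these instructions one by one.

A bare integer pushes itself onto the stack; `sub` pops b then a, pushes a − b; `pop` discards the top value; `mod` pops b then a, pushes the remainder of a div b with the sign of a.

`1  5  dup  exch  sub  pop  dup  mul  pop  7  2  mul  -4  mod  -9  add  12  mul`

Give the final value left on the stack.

1    → 1
5    → 1 5
dup  → 1 5 5
exch → 1 5 5
sub  → 1 0
pop  → 1
dup  → 1 1
mul  → 1
pop  → (empty)
7    → 7
2    → 7 2
mul  → 14
-4   → 14 -4
mod  → 2
-9   → 2 -9
add  → -7
12   → -7 12
mul  → -84

-84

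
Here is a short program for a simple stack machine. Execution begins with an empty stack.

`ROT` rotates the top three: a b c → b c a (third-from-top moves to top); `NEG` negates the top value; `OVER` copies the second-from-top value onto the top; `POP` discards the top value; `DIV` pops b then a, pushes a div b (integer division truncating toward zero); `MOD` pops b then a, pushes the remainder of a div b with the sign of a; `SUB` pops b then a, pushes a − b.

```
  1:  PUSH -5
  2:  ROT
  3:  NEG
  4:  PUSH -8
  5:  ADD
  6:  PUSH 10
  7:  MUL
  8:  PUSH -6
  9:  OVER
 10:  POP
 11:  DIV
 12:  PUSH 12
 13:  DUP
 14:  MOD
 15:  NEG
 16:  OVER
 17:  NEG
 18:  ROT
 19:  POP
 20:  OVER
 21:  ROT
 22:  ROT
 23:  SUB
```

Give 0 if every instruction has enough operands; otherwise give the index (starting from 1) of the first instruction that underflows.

2

PUSH -5 -> [-5]
ROT  — needs 3 operands, stack has 1 → underflow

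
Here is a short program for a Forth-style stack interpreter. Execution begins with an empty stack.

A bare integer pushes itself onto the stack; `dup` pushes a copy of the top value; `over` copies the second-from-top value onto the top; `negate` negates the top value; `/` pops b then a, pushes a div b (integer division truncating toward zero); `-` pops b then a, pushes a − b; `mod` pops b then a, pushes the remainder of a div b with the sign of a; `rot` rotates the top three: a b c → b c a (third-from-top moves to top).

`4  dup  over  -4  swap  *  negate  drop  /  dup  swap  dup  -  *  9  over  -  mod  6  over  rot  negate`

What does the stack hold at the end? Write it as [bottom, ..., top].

4      : 4
dup    : 4 4
over   : 4 4 4
-4     : 4 4 4 -4
swap   : 4 4 -4 4
*      : 4 4 -16
negate : 4 4 16
drop   : 4 4
/      : 1
dup    : 1 1
swap   : 1 1
dup    : 1 1 1
-      : 1 0
*      : 0
9      : 0 9
over   : 0 9 0
-      : 0 9
mod    : 0
6      : 0 6
over   : 0 6 0
rot    : 6 0 0
negate : 6 0 0

[6, 0, 0]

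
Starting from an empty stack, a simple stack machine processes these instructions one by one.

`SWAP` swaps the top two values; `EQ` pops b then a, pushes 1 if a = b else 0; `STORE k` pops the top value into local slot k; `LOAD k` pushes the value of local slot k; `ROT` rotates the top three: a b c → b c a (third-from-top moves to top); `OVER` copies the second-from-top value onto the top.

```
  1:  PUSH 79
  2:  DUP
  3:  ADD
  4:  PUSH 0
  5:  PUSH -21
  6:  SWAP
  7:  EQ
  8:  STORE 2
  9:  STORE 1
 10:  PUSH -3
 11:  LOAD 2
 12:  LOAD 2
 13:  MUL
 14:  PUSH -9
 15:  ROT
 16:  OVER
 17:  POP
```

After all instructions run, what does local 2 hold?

PUSH 79  : [79]
DUP      : [79, 79]
ADD      : [158]
PUSH 0   : [158, 0]
PUSH -21 : [158, 0, -21]
SWAP     : [158, -21, 0]
EQ       : [158, 0]
STORE 2  : [158]
STORE 1  : []
PUSH -3  : [-3]
LOAD 2   : [-3, 0]
LOAD 2   : [-3, 0, 0]
MUL      : [-3, 0]
PUSH -9  : [-3, 0, -9]
ROT      : [0, -9, -3]
OVER     : [0, -9, -3, -9]
POP      : [0, -9, -3]

0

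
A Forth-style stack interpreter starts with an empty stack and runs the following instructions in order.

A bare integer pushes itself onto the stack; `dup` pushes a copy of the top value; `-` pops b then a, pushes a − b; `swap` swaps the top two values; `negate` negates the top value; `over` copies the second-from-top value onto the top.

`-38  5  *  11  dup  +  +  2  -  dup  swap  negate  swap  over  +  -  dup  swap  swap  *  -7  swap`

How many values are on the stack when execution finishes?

2

-38    → -38
5      → -38 5
*      → -190
11     → -190 11
dup    → -190 11 11
+      → -190 22
+      → -168
2      → -168 2
-      → -170
dup    → -170 -170
swap   → -170 -170
negate → -170 170
swap   → 170 -170
over   → 170 -170 170
+      → 170 0
-      → 170
dup    → 170 170
swap   → 170 170
swap   → 170 170
*      → 28900
-7     → 28900 -7
swap   → -7 28900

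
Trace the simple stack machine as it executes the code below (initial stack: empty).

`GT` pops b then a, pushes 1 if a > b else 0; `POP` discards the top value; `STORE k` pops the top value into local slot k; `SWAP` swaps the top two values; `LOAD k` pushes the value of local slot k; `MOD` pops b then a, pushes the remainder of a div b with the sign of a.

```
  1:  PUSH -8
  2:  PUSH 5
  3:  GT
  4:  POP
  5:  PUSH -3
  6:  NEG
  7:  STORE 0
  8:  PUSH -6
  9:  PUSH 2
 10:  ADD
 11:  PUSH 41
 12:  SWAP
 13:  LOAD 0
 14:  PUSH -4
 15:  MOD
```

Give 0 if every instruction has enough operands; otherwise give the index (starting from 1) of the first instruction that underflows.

0

PUSH -8 : -8
PUSH 5  : -8 5
GT      : 0
POP     : (empty)
PUSH -3 : -3
NEG     : 3
STORE 0 : (empty)
PUSH -6 : -6
PUSH 2  : -6 2
ADD     : -4
PUSH 41 : -4 41
SWAP    : 41 -4
LOAD 0  : 41 -4 3
PUSH -4 : 41 -4 3 -4
MOD     : 41 -4 3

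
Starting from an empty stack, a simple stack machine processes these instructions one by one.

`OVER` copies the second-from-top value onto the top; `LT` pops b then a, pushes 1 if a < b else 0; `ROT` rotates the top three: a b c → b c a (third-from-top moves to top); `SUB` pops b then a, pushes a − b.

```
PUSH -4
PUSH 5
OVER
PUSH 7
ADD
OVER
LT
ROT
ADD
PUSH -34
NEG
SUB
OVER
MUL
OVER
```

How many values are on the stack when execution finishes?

PUSH -4  → [-4]
PUSH 5   → [-4, 5]
OVER     → [-4, 5, -4]
PUSH 7   → [-4, 5, -4, 7]
ADD      → [-4, 5, 3]
OVER     → [-4, 5, 3, 5]
LT       → [-4, 5, 1]
ROT      → [5, 1, -4]
ADD      → [5, -3]
PUSH -34 → [5, -3, -34]
NEG      → [5, -3, 34]
SUB      → [5, -37]
OVER     → [5, -37, 5]
MUL      → [5, -185]
OVER     → [5, -185, 5]

3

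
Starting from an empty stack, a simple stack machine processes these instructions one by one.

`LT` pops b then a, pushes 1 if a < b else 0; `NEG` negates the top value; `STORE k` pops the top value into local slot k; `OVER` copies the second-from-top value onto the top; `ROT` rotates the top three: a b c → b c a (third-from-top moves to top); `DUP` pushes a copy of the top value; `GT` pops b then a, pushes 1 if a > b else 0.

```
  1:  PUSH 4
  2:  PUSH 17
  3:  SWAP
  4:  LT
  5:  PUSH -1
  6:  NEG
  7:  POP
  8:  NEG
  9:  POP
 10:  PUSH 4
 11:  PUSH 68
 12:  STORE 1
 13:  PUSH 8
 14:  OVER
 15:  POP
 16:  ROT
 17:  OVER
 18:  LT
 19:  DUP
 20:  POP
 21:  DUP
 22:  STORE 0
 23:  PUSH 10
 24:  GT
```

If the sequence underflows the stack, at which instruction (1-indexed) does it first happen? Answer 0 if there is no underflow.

PUSH 4   [4]
PUSH 17  [4, 17]
SWAP     [17, 4]
LT       [0]
PUSH -1  [0, -1]
NEG      [0, 1]
POP      [0]
NEG      [0]
POP      []
PUSH 4   [4]
PUSH 68  [4, 68]
STORE 1  [4]
PUSH 8   [4, 8]
OVER     [4, 8, 4]
POP      [4, 8]
ROT  — needs 3 operands, stack has 2 → underflow

16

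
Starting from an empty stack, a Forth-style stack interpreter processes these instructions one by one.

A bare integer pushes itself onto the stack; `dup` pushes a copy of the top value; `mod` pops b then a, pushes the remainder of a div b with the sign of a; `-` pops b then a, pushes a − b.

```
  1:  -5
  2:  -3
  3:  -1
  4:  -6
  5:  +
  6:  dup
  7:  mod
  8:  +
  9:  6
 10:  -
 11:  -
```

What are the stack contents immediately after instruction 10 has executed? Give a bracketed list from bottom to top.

-5   -5
-3   -5 -3
-1   -5 -3 -1
-6   -5 -3 -1 -6
+    -5 -3 -7
dup  -5 -3 -7 -7
mod  -5 -3 0
+    -5 -3
6    -5 -3 6
-    -5 -9

[-5, -9]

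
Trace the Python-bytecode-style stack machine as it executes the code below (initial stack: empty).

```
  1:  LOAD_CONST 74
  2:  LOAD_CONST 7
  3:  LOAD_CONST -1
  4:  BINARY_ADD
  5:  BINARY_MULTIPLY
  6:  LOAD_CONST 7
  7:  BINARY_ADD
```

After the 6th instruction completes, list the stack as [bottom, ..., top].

[444, 7]

LOAD_CONST 74    74
LOAD_CONST 7     74 7
LOAD_CONST -1    74 7 -1
BINARY_ADD       74 6
BINARY_MULTIPLY  444
LOAD_CONST 7     444 7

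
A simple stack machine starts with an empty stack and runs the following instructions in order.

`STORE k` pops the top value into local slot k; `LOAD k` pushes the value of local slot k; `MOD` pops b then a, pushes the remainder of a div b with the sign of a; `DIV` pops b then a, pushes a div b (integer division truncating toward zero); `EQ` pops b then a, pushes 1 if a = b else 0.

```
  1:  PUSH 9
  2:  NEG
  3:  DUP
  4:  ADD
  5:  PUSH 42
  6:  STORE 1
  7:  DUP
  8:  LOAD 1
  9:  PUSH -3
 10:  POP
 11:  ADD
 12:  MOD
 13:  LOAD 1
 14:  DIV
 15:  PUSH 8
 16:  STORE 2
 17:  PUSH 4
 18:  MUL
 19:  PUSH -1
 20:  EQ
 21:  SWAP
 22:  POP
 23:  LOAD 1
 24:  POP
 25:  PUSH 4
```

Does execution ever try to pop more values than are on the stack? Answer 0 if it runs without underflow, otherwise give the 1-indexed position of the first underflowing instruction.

PUSH 9  -> 9
NEG     -> -9
DUP     -> -9 -9
ADD     -> -18
PUSH 42 -> -18 42
STORE 1 -> -18
DUP     -> -18 -18
LOAD 1  -> -18 -18 42
PUSH -3 -> -18 -18 42 -3
POP     -> -18 -18 42
ADD     -> -18 24
MOD     -> -18
LOAD 1  -> -18 42
DIV     -> 0
PUSH 8  -> 0 8
STORE 2 -> 0
PUSH 4  -> 0 4
MUL     -> 0
PUSH -1 -> 0 -1
EQ      -> 0
SWAP  — needs 2 operands, stack has 1 → underflow

21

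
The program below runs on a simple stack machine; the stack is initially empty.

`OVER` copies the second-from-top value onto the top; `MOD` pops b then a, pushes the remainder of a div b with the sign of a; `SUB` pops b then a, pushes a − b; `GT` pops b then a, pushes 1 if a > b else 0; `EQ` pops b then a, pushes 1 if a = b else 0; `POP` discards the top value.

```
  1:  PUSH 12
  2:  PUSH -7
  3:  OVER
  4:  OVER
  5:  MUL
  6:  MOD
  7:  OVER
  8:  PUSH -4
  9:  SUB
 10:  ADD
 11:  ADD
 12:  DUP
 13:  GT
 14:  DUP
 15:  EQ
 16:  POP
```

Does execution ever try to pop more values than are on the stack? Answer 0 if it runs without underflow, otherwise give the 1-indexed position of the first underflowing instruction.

0

PUSH 12 → [12]
PUSH -7 → [12, -7]
OVER    → [12, -7, 12]
OVER    → [12, -7, 12, -7]
MUL     → [12, -7, -84]
MOD     → [12, -7]
OVER    → [12, -7, 12]
PUSH -4 → [12, -7, 12, -4]
SUB     → [12, -7, 16]
ADD     → [12, 9]
ADD     → [21]
DUP     → [21, 21]
GT      → [0]
DUP     → [0, 0]
EQ      → [1]
POP     → []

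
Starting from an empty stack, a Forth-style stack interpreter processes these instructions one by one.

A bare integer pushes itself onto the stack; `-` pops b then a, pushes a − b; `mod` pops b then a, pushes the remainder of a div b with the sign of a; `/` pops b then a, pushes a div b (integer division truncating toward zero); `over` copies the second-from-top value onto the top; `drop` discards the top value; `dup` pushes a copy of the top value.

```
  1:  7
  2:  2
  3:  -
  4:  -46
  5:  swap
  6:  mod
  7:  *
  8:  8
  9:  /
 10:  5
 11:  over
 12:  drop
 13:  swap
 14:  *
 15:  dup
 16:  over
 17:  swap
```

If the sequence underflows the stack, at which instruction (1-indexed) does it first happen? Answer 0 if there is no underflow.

7     7
2     7 2
-     5
-46   5 -46
swap  -46 5
mod   -1
*  — needs 2 operands, stack has 1 → underflow

7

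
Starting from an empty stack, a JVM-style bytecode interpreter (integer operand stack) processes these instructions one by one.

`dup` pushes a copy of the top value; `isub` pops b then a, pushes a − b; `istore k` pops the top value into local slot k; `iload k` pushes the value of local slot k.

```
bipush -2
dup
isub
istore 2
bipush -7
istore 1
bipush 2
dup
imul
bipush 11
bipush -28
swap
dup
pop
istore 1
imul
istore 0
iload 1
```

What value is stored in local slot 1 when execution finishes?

bipush -2  : -2
dup        : -2 -2
isub       : 0
istore 2   : (empty)
bipush -7  : -7
istore 1   : (empty)
bipush 2   : 2
dup        : 2 2
imul       : 4
bipush 11  : 4 11
bipush -28 : 4 11 -28
swap       : 4 -28 11
dup        : 4 -28 11 11
pop        : 4 -28 11
istore 1   : 4 -28
imul       : -112
istore 0   : (empty)
iload 1    : 11

11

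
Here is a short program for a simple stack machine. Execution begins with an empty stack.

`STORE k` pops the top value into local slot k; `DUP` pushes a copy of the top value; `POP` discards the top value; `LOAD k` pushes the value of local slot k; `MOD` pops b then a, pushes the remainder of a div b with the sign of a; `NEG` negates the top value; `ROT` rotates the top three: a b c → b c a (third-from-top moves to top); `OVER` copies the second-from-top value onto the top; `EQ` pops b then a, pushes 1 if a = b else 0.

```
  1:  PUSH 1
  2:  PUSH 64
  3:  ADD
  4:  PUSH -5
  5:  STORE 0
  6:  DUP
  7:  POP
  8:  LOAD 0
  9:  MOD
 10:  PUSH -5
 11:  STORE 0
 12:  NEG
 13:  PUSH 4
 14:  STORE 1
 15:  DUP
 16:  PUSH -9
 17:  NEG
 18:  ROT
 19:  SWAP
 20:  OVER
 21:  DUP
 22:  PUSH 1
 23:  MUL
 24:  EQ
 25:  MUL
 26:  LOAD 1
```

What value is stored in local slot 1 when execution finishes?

4

PUSH 1   1
PUSH 64  1 64
ADD      65
PUSH -5  65 -5
STORE 0  65
DUP      65 65
POP      65
LOAD 0   65 -5
MOD      0
PUSH -5  0 -5
STORE 0  0
NEG      0
PUSH 4   0 4
STORE 1  0
DUP      0 0
PUSH -9  0 0 -9
NEG      0 0 9
ROT      0 9 0
SWAP     0 0 9
OVER     0 0 9 0
DUP      0 0 9 0 0
PUSH 1   0 0 9 0 0 1
MUL      0 0 9 0 0
EQ       0 0 9 1
MUL      0 0 9
LOAD 1   0 0 9 4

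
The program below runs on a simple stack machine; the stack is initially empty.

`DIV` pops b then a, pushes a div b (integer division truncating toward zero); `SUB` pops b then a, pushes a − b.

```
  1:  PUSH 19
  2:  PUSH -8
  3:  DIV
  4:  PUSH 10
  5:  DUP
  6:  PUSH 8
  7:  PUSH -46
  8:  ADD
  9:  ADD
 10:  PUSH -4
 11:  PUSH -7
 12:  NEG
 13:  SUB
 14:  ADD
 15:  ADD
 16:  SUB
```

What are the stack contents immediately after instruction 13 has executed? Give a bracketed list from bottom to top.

[-2, 10, -28, -11]

PUSH 19   19
PUSH -8   19 -8
DIV       -2
PUSH 10   -2 10
DUP       -2 10 10
PUSH 8    -2 10 10 8
PUSH -46  -2 10 10 8 -46
ADD       -2 10 10 -38
ADD       -2 10 -28
PUSH -4   -2 10 -28 -4
PUSH -7   -2 10 -28 -4 -7
NEG       -2 10 -28 -4 7
SUB       -2 10 -28 -11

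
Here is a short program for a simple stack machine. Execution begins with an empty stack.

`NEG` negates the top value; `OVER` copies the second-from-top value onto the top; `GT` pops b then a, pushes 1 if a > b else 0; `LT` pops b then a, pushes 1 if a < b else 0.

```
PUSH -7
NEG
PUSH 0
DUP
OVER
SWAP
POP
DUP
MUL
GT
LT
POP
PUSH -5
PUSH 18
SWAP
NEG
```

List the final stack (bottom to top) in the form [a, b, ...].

[18, 5]

PUSH -7 : [-7]
NEG     : [7]
PUSH 0  : [7, 0]
DUP     : [7, 0, 0]
OVER    : [7, 0, 0, 0]
SWAP    : [7, 0, 0, 0]
POP     : [7, 0, 0]
DUP     : [7, 0, 0, 0]
MUL     : [7, 0, 0]
GT      : [7, 0]
LT      : [0]
POP     : []
PUSH -5 : [-5]
PUSH 18 : [-5, 18]
SWAP    : [18, -5]
NEG     : [18, 5]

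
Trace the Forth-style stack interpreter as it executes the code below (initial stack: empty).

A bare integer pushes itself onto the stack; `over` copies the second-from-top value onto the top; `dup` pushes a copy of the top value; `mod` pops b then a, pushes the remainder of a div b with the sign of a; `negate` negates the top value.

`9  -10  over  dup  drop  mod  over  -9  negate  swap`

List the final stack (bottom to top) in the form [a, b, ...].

[9, -1, 9, 9]

9      → [9]
-10    → [9, -10]
over   → [9, -10, 9]
dup    → [9, -10, 9, 9]
drop   → [9, -10, 9]
mod    → [9, -1]
over   → [9, -1, 9]
-9     → [9, -1, 9, -9]
negate → [9, -1, 9, 9]
swap   → [9, -1, 9, 9]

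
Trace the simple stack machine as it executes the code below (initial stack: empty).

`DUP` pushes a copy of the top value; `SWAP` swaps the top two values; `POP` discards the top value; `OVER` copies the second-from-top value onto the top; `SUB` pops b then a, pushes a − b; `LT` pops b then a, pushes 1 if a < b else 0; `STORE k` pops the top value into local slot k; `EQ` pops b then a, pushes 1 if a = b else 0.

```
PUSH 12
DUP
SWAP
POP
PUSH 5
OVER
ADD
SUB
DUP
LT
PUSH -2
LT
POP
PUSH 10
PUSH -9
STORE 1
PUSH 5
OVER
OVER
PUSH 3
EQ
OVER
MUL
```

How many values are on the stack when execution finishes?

4

PUSH 12 -> 12
DUP     -> 12 12
SWAP    -> 12 12
POP     -> 12
PUSH 5  -> 12 5
OVER    -> 12 5 12
ADD     -> 12 17
SUB     -> -5
DUP     -> -5 -5
LT      -> 0
PUSH -2 -> 0 -2
LT      -> 0
POP     -> (empty)
PUSH 10 -> 10
PUSH -9 -> 10 -9
STORE 1 -> 10
PUSH 5  -> 10 5
OVER    -> 10 5 10
OVER    -> 10 5 10 5
PUSH 3  -> 10 5 10 5 3
EQ      -> 10 5 10 0
OVER    -> 10 5 10 0 10
MUL     -> 10 5 10 0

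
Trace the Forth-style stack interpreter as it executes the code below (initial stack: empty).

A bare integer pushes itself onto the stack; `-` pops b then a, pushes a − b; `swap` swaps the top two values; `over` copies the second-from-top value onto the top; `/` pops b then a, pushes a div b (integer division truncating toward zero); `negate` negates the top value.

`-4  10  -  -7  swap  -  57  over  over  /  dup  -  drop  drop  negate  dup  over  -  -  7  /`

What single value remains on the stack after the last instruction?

-4      [-4]
10      [-4, 10]
-       [-14]
-7      [-14, -7]
swap    [-7, -14]
-       [7]
57      [7, 57]
over    [7, 57, 7]
over    [7, 57, 7, 57]
/       [7, 57, 0]
dup     [7, 57, 0, 0]
-       [7, 57, 0]
drop    [7, 57]
drop    [7]
negate  [-7]
dup     [-7, -7]
over    [-7, -7, -7]
-       [-7, 0]
-       [-7]
7       [-7, 7]
/       [-1]

-1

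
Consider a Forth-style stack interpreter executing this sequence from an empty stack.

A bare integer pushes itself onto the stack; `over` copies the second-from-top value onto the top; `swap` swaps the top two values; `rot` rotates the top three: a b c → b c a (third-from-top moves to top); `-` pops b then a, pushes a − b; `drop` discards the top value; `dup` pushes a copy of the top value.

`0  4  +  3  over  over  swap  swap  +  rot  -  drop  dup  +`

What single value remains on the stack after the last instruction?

0    → [0]
4    → [0, 4]
+    → [4]
3    → [4, 3]
over → [4, 3, 4]
over → [4, 3, 4, 3]
swap → [4, 3, 3, 4]
swap → [4, 3, 4, 3]
+    → [4, 3, 7]
rot  → [3, 7, 4]
-    → [3, 3]
drop → [3]
dup  → [3, 3]
+    → [6]

6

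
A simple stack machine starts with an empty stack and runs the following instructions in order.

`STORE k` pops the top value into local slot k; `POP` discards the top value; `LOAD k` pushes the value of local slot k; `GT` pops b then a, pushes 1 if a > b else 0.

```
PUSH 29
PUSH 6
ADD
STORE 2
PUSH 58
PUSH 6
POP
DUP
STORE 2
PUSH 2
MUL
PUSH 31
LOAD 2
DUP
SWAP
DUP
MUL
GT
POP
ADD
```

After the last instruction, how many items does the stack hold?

1

PUSH 29 → 29
PUSH 6  → 29 6
ADD     → 35
STORE 2 → (empty)
PUSH 58 → 58
PUSH 6  → 58 6
POP     → 58
DUP     → 58 58
STORE 2 → 58
PUSH 2  → 58 2
MUL     → 116
PUSH 31 → 116 31
LOAD 2  → 116 31 58
DUP     → 116 31 58 58
SWAP    → 116 31 58 58
DUP     → 116 31 58 58 58
MUL     → 116 31 58 3364
GT      → 116 31 0
POP     → 116 31
ADD     → 147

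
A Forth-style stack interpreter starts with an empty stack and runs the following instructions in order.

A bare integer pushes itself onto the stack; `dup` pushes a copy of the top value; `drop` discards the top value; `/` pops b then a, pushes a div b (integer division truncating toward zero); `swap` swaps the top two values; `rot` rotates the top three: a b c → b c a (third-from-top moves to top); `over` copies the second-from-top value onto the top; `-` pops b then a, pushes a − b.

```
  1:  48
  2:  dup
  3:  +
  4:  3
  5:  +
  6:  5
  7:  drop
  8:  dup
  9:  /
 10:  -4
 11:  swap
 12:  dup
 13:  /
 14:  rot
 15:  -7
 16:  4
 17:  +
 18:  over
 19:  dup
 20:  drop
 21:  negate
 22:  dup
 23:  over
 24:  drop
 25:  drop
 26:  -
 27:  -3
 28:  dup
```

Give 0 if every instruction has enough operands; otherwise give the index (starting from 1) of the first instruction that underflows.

14

48   -> 48
dup  -> 48 48
+    -> 96
3    -> 96 3
+    -> 99
5    -> 99 5
drop -> 99
dup  -> 99 99
/    -> 1
-4   -> 1 -4
swap -> -4 1
dup  -> -4 1 1
/    -> -4 1
rot  — needs 3 operands, stack has 2 → underflow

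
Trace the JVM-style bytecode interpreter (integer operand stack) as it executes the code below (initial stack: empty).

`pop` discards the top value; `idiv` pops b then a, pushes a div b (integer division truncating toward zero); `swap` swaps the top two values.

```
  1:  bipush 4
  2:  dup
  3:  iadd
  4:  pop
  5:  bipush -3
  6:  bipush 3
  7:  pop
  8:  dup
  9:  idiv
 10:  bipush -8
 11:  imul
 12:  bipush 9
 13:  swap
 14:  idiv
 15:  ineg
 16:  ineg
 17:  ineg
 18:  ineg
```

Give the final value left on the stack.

bipush 4  → 4
dup       → 4 4
iadd      → 8
pop       → (empty)
bipush -3 → -3
bipush 3  → -3 3
pop       → -3
dup       → -3 -3
idiv      → 1
bipush -8 → 1 -8
imul      → -8
bipush 9  → -8 9
swap      → 9 -8
idiv      → -1
ineg      → 1
ineg      → -1
ineg      → 1
ineg      → -1

-1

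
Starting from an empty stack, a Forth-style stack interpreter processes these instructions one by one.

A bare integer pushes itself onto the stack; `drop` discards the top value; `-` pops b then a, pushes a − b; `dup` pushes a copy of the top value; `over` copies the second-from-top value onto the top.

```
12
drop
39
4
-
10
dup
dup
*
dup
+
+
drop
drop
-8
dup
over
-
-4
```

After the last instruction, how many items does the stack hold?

3

12   -> 12
drop -> (empty)
39   -> 39
4    -> 39 4
-    -> 35
10   -> 35 10
dup  -> 35 10 10
dup  -> 35 10 10 10
*    -> 35 10 100
dup  -> 35 10 100 100
+    -> 35 10 200
+    -> 35 210
drop -> 35
drop -> (empty)
-8   -> -8
dup  -> -8 -8
over -> -8 -8 -8
-    -> -8 0
-4   -> -8 0 -4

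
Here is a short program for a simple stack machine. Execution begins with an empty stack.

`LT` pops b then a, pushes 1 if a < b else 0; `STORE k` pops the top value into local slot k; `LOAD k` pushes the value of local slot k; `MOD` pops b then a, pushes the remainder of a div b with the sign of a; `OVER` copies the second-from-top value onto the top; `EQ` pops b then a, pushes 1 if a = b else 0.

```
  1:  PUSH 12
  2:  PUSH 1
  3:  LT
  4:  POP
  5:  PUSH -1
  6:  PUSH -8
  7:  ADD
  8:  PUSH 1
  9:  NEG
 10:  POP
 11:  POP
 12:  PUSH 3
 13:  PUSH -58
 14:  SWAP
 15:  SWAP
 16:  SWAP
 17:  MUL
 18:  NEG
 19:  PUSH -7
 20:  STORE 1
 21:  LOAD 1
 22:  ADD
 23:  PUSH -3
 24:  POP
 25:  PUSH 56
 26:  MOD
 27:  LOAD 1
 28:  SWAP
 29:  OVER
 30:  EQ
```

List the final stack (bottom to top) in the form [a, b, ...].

PUSH 12   [12]
PUSH 1    [12, 1]
LT        [0]
POP       []
PUSH -1   [-1]
PUSH -8   [-1, -8]
ADD       [-9]
PUSH 1    [-9, 1]
NEG       [-9, -1]
POP       [-9]
POP       []
PUSH 3    [3]
PUSH -58  [3, -58]
SWAP      [-58, 3]
SWAP      [3, -58]
SWAP      [-58, 3]
MUL       [-174]
NEG       [174]
PUSH -7   [174, -7]
STORE 1   [174]
LOAD 1    [174, -7]
ADD       [167]
PUSH -3   [167, -3]
POP       [167]
PUSH 56   [167, 56]
MOD       [55]
LOAD 1    [55, -7]
SWAP      [-7, 55]
OVER      [-7, 55, -7]
EQ        [-7, 0]

[-7, 0]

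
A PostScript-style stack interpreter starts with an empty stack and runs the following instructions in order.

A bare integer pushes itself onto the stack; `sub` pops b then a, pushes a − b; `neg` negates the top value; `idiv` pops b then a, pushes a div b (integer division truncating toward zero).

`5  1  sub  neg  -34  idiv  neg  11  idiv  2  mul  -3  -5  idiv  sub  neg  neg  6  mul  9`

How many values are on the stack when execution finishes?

5    : [5]
1    : [5, 1]
sub  : [4]
neg  : [-4]
-34  : [-4, -34]
idiv : [0]
neg  : [0]
11   : [0, 11]
idiv : [0]
2    : [0, 2]
mul  : [0]
-3   : [0, -3]
-5   : [0, -3, -5]
idiv : [0, 0]
sub  : [0]
neg  : [0]
neg  : [0]
6    : [0, 6]
mul  : [0]
9    : [0, 9]

2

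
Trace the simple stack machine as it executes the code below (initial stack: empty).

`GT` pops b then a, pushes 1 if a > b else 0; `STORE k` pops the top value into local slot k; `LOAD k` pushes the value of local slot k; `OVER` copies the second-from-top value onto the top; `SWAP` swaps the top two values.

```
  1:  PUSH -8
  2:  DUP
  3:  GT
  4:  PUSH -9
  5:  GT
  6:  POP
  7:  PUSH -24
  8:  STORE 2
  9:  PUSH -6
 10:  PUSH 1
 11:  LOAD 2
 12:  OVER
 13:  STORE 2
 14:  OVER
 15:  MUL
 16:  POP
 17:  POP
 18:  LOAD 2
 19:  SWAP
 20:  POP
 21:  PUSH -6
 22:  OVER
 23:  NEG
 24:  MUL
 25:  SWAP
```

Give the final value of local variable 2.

PUSH -8  → [-8]
DUP      → [-8, -8]
GT       → [0]
PUSH -9  → [0, -9]
GT       → [1]
POP      → []
PUSH -24 → [-24]
STORE 2  → []
PUSH -6  → [-6]
PUSH 1   → [-6, 1]
LOAD 2   → [-6, 1, -24]
OVER     → [-6, 1, -24, 1]
STORE 2  → [-6, 1, -24]
OVER     → [-6, 1, -24, 1]
MUL      → [-6, 1, -24]
POP      → [-6, 1]
POP      → [-6]
LOAD 2   → [-6, 1]
SWAP     → [1, -6]
POP      → [1]
PUSH -6  → [1, -6]
OVER     → [1, -6, 1]
NEG      → [1, -6, -1]
MUL      → [1, 6]
SWAP     → [6, 1]

1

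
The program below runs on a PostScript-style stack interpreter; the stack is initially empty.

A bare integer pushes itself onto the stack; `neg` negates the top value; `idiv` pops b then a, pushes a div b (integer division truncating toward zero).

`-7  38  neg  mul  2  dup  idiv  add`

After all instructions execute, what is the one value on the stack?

-7    [-7]
38    [-7, 38]
neg   [-7, -38]
mul   [266]
2     [266, 2]
dup   [266, 2, 2]
idiv  [266, 1]
add   [267]

267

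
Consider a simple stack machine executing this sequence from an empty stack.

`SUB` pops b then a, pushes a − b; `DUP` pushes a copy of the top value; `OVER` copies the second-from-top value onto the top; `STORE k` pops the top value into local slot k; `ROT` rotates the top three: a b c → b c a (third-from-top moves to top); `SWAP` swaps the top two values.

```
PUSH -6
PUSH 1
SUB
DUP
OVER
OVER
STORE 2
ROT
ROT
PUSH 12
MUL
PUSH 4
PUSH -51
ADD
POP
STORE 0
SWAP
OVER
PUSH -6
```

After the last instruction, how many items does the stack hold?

4

PUSH -6   [-6]
PUSH 1    [-6, 1]
SUB       [-7]
DUP       [-7, -7]
OVER      [-7, -7, -7]
OVER      [-7, -7, -7, -7]
STORE 2   [-7, -7, -7]
ROT       [-7, -7, -7]
ROT       [-7, -7, -7]
PUSH 12   [-7, -7, -7, 12]
MUL       [-7, -7, -84]
PUSH 4    [-7, -7, -84, 4]
PUSH -51  [-7, -7, -84, 4, -51]
ADD       [-7, -7, -84, -47]
POP       [-7, -7, -84]
STORE 0   [-7, -7]
SWAP      [-7, -7]
OVER      [-7, -7, -7]
PUSH -6   [-7, -7, -7, -6]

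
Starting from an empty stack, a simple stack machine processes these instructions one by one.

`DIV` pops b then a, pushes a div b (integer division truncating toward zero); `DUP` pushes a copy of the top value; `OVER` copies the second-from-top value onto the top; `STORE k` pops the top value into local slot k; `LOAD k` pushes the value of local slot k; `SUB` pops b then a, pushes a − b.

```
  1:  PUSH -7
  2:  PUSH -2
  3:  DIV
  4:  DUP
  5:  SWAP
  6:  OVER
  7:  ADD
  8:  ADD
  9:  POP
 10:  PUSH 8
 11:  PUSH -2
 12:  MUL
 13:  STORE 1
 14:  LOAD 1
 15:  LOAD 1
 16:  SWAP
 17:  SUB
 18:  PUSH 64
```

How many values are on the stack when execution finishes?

PUSH -7 → -7
PUSH -2 → -7 -2
DIV     → 3
DUP     → 3 3
SWAP    → 3 3
OVER    → 3 3 3
ADD     → 3 6
ADD     → 9
POP     → (empty)
PUSH 8  → 8
PUSH -2 → 8 -2
MUL     → -16
STORE 1 → (empty)
LOAD 1  → -16
LOAD 1  → -16 -16
SWAP    → -16 -16
SUB     → 0
PUSH 64 → 0 64

2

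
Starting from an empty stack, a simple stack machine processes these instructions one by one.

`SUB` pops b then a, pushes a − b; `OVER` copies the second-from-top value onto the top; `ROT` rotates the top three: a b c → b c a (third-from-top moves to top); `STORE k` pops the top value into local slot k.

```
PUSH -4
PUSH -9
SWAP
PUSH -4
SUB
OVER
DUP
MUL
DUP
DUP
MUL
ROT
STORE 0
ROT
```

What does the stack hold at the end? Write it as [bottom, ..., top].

PUSH -4 → -4
PUSH -9 → -4 -9
SWAP    → -9 -4
PUSH -4 → -9 -4 -4
SUB     → -9 0
OVER    → -9 0 -9
DUP     → -9 0 -9 -9
MUL     → -9 0 81
DUP     → -9 0 81 81
DUP     → -9 0 81 81 81
MUL     → -9 0 81 6561
ROT     → -9 81 6561 0
STORE 0 → -9 81 6561
ROT     → 81 6561 -9

[81, 6561, -9]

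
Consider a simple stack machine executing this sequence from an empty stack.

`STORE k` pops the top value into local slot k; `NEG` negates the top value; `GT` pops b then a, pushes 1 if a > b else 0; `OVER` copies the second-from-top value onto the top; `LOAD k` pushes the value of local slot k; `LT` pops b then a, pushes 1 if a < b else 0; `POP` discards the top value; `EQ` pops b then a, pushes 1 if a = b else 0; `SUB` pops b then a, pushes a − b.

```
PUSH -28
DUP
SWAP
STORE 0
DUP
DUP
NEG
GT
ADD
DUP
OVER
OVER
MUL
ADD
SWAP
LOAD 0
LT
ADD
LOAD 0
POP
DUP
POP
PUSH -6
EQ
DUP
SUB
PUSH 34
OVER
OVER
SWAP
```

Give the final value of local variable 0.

-28

PUSH -28 : [-28]
DUP      : [-28, -28]
SWAP     : [-28, -28]
STORE 0  : [-28]
DUP      : [-28, -28]
DUP      : [-28, -28, -28]
NEG      : [-28, -28, 28]
GT       : [-28, 0]
ADD      : [-28]
DUP      : [-28, -28]
OVER     : [-28, -28, -28]
OVER     : [-28, -28, -28, -28]
MUL      : [-28, -28, 784]
ADD      : [-28, 756]
SWAP     : [756, -28]
LOAD 0   : [756, -28, -28]
LT       : [756, 0]
ADD      : [756]
LOAD 0   : [756, -28]
POP      : [756]
DUP      : [756, 756]
POP      : [756]
PUSH -6  : [756, -6]
EQ       : [0]
DUP      : [0, 0]
SUB      : [0]
PUSH 34  : [0, 34]
OVER     : [0, 34, 0]
OVER     : [0, 34, 0, 34]
SWAP     : [0, 34, 34, 0]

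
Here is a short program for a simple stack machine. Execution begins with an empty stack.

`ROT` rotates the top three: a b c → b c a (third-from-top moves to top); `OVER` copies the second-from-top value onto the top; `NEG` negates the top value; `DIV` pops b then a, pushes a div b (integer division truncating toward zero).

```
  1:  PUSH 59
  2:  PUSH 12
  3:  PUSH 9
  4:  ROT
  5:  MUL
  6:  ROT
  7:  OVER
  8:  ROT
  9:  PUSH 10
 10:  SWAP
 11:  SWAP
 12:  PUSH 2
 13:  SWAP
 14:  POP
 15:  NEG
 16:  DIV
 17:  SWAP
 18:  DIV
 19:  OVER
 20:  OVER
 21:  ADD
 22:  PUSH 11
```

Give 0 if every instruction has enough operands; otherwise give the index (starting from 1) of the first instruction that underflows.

PUSH 59 → [59]
PUSH 12 → [59, 12]
PUSH 9  → [59, 12, 9]
ROT     → [12, 9, 59]
MUL     → [12, 531]
ROT  — needs 3 operands, stack has 2 → underflow

6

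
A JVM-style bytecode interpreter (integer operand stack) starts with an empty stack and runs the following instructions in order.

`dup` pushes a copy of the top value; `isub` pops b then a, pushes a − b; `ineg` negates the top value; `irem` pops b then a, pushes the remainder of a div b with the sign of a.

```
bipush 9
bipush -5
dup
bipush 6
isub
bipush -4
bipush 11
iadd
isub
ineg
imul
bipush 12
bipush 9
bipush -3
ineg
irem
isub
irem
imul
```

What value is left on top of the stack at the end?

bipush 9   9
bipush -5  9 -5
dup        9 -5 -5
bipush 6   9 -5 -5 6
isub       9 -5 -11
bipush -4  9 -5 -11 -4
bipush 11  9 -5 -11 -4 11
iadd       9 -5 -11 7
isub       9 -5 -18
ineg       9 -5 18
imul       9 -90
bipush 12  9 -90 12
bipush 9   9 -90 12 9
bipush -3  9 -90 12 9 -3
ineg       9 -90 12 9 3
irem       9 -90 12 0
isub       9 -90 12
irem       9 -6
imul       -54

-54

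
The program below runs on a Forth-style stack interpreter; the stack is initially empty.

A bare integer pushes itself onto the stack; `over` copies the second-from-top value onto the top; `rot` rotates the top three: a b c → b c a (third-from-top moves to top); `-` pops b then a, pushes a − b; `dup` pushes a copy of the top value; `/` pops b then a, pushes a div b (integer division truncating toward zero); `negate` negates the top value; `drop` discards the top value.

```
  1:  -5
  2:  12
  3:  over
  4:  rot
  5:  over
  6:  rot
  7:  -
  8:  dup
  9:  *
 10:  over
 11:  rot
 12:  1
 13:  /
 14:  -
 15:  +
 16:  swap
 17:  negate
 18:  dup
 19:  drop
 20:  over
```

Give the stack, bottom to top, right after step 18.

-5     -> -5
12     -> -5 12
over   -> -5 12 -5
rot    -> 12 -5 -5
over   -> 12 -5 -5 -5
rot    -> 12 -5 -5 -5
-      -> 12 -5 0
dup    -> 12 -5 0 0
*      -> 12 -5 0
over   -> 12 -5 0 -5
rot    -> 12 0 -5 -5
1      -> 12 0 -5 -5 1
/      -> 12 0 -5 -5
-      -> 12 0 0
+      -> 12 0
swap   -> 0 12
negate -> 0 -12
dup    -> 0 -12 -12

[0, -12, -12]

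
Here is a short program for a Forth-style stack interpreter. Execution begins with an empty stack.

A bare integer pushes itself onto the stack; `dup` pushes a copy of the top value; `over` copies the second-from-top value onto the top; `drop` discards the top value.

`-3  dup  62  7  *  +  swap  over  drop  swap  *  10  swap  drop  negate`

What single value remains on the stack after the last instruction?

-10

-3     → -3
dup    → -3 -3
62     → -3 -3 62
7      → -3 -3 62 7
*      → -3 -3 434
+      → -3 431
swap   → 431 -3
over   → 431 -3 431
drop   → 431 -3
swap   → -3 431
*      → -1293
10     → -1293 10
swap   → 10 -1293
drop   → 10
negate → -10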